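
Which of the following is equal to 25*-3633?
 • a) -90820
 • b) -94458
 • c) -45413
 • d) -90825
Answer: d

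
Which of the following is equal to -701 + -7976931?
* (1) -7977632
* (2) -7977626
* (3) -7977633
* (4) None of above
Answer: 1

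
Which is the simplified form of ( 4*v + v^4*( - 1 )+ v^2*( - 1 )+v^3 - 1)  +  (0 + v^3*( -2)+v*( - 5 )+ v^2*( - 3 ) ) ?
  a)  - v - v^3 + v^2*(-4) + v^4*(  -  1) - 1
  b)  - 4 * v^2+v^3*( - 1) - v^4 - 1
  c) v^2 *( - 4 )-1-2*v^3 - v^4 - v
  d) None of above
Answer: a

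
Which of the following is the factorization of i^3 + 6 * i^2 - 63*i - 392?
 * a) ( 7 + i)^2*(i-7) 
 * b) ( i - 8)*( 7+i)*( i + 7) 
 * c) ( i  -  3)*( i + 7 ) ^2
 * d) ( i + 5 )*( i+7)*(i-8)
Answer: b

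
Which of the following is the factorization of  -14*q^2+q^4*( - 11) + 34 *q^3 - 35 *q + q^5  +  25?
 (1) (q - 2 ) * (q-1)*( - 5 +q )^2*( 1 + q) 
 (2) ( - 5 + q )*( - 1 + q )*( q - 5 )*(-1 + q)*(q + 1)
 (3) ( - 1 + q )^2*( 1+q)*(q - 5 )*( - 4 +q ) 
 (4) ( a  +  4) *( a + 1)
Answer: 2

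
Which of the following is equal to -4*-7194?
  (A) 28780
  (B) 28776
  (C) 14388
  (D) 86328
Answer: B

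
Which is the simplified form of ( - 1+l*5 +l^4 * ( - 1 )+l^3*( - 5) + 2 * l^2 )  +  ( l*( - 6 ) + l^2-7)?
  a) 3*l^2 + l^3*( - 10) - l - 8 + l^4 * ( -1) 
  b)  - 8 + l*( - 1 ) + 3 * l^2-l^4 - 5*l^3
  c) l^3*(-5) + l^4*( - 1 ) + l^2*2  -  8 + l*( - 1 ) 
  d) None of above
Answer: b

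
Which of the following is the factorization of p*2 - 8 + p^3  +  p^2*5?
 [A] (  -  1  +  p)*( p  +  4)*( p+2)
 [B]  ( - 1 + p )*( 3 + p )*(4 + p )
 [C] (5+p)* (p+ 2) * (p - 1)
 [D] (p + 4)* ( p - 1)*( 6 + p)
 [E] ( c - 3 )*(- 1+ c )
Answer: A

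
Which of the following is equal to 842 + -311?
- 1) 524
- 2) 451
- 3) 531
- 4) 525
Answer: 3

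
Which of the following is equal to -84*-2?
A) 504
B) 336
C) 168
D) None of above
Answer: C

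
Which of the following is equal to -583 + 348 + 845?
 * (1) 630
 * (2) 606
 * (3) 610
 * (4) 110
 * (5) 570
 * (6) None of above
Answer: 3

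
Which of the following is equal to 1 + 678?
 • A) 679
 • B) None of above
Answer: A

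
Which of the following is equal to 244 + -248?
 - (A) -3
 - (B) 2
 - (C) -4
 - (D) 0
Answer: C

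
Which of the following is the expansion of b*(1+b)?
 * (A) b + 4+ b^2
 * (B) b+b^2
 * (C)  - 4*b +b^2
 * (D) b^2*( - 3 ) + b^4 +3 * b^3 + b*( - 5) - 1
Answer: B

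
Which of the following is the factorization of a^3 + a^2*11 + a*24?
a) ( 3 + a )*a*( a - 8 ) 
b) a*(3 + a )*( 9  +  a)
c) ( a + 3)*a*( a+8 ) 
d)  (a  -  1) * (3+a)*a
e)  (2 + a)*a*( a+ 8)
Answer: c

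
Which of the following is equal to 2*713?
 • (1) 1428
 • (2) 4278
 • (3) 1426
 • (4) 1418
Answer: 3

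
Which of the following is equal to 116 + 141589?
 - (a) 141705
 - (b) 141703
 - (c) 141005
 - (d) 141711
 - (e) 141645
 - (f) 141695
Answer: a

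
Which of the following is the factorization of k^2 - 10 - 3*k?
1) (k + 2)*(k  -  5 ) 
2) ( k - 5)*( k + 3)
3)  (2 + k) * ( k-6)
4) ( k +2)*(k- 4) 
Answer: 1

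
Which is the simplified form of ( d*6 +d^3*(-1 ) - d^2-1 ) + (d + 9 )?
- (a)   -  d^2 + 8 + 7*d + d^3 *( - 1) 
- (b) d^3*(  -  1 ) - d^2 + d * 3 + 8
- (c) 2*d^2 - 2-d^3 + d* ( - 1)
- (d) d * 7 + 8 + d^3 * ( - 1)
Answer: a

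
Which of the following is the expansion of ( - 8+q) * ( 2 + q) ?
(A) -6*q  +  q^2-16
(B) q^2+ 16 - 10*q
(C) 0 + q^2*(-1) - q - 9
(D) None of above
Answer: A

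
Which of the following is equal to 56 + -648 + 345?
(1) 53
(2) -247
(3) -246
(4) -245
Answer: 2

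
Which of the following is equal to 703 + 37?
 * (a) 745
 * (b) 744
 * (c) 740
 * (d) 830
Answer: c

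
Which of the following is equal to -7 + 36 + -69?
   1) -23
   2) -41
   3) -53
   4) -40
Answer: 4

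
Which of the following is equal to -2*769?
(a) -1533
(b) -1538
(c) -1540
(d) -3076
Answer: b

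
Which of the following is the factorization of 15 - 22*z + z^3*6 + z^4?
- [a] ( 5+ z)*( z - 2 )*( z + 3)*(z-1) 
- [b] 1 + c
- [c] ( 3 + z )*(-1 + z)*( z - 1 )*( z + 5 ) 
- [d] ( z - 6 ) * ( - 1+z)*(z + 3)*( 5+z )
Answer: c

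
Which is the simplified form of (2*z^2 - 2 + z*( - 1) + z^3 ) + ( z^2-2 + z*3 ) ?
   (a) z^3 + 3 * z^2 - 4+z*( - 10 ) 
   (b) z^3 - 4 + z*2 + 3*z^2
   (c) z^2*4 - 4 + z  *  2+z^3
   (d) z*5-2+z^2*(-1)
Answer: b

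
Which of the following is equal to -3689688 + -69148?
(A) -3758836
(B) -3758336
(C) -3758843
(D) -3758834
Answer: A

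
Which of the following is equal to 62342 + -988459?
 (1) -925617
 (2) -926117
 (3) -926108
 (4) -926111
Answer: 2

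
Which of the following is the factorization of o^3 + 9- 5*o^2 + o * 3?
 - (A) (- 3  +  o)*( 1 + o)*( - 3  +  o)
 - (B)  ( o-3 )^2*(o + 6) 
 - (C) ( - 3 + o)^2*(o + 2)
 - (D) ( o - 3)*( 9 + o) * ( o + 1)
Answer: A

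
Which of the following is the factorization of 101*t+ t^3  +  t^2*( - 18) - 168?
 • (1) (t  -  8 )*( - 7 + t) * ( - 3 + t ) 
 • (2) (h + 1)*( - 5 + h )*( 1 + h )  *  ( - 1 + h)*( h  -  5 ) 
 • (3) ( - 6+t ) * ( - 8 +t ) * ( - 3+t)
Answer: 1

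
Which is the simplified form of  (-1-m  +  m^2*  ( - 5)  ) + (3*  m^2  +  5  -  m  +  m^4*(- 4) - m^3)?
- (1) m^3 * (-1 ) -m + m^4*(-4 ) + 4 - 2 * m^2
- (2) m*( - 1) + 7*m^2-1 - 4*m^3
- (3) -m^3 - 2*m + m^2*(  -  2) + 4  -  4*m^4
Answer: 3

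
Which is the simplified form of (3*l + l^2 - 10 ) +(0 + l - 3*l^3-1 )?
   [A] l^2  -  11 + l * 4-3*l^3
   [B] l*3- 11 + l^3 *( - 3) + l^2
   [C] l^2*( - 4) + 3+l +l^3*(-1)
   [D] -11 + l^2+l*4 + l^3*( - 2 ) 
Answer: A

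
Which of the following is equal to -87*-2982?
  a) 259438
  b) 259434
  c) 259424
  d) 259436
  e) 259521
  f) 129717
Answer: b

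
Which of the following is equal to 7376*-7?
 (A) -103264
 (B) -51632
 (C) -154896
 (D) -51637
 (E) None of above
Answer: B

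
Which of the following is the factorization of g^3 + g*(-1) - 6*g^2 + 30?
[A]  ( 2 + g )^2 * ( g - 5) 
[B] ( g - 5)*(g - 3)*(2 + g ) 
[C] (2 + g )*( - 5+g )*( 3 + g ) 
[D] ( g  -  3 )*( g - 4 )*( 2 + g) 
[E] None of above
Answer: B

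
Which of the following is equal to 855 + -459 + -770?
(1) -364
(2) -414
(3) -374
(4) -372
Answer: 3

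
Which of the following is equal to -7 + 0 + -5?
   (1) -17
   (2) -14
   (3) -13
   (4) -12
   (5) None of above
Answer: 4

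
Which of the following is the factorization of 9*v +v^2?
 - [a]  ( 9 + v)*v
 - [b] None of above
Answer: a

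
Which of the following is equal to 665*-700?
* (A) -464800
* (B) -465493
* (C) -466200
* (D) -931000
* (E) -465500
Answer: E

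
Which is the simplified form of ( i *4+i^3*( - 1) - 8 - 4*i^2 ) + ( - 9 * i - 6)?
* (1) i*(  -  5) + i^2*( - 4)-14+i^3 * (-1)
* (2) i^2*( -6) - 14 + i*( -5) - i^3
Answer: 1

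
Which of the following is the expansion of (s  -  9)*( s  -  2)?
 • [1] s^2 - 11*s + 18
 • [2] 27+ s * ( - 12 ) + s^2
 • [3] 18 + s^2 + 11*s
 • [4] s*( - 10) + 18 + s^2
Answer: 1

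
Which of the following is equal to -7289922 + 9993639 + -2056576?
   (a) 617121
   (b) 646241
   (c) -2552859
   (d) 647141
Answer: d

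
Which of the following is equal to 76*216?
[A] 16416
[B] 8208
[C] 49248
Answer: A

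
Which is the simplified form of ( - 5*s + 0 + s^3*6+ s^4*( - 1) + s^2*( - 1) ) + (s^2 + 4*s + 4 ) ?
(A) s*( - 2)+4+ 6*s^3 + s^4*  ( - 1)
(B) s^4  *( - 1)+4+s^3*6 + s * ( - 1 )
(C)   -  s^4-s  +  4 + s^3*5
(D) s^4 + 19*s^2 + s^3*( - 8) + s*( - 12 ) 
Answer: B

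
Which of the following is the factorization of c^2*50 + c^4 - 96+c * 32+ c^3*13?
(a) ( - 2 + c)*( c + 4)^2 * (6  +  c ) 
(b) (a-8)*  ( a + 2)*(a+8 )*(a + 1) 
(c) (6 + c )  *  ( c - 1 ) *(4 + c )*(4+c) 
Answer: c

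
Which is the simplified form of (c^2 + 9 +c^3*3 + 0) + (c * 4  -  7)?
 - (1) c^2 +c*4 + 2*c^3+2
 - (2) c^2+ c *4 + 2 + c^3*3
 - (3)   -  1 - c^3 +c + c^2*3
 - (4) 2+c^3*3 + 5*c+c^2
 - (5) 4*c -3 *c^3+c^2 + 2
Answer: 2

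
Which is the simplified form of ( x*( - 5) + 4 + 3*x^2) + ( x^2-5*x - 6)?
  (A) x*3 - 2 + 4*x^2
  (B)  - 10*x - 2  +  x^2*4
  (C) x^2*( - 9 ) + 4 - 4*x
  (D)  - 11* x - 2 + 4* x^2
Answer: B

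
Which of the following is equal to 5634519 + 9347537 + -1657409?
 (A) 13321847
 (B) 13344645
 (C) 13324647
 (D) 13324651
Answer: C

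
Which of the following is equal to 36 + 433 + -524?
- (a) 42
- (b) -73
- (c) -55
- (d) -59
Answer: c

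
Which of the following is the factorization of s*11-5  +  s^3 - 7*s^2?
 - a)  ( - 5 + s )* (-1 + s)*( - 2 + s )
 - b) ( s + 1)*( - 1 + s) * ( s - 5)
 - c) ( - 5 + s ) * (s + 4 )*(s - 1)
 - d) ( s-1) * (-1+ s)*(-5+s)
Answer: d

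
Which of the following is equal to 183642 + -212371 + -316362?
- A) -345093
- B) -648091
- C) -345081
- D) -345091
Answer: D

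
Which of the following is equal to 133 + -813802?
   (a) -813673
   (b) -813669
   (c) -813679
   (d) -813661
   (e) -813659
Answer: b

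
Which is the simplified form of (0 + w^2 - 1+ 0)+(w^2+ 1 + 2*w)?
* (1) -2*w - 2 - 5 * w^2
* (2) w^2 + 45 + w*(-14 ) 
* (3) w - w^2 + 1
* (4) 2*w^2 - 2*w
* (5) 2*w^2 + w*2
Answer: 5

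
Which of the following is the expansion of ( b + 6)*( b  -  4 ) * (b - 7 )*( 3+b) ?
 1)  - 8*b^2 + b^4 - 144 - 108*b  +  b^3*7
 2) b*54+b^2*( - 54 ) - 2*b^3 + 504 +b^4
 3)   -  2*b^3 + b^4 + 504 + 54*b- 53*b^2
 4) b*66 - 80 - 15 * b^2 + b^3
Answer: 3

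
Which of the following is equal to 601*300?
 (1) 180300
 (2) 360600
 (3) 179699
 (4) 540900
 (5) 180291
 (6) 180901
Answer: 1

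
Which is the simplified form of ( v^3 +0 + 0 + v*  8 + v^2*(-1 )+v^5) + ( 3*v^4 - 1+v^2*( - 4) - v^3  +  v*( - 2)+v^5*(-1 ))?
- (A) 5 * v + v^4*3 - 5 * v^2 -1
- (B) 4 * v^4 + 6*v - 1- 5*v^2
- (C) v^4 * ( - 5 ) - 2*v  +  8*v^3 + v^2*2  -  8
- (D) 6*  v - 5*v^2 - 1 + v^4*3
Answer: D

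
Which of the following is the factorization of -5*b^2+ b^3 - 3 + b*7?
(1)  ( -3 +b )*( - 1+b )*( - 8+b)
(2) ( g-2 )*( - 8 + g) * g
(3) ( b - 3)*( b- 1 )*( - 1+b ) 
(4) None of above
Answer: 3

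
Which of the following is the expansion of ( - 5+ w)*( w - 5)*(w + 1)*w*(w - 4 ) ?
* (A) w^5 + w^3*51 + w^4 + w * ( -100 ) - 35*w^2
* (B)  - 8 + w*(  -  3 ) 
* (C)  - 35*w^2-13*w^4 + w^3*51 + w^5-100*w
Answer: C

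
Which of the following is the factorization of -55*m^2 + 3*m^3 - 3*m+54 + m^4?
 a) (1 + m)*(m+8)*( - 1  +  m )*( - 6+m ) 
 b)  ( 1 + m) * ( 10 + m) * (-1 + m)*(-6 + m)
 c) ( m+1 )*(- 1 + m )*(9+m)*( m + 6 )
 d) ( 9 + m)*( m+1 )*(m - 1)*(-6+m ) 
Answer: d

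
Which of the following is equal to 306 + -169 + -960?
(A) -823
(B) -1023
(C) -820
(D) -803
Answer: A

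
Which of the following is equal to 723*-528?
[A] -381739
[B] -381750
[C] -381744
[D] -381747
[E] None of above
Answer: C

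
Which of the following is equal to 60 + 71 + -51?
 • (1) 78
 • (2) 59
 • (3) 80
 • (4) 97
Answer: 3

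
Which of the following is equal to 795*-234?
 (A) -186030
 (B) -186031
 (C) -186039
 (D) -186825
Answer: A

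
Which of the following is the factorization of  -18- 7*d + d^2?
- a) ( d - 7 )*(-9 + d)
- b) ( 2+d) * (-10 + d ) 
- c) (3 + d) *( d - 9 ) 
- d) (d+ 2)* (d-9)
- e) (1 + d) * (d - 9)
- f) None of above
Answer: d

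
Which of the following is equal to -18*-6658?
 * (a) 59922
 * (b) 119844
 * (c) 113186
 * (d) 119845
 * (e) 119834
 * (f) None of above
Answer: b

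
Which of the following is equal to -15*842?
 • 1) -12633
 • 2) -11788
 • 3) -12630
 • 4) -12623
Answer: 3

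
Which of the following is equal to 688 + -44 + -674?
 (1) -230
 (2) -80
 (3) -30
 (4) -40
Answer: 3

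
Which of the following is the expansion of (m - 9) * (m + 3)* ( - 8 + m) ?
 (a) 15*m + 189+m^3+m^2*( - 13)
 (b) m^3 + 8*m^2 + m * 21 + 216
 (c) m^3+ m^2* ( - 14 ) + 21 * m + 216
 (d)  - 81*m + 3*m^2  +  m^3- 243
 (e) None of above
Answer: c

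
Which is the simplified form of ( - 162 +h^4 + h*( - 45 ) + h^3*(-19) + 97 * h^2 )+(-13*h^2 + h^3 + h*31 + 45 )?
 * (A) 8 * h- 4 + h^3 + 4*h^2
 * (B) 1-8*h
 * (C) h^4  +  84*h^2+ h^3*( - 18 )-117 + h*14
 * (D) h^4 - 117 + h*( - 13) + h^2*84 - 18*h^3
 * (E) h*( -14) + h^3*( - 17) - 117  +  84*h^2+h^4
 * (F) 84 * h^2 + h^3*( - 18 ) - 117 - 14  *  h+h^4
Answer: F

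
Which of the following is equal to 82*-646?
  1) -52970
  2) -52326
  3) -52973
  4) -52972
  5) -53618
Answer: 4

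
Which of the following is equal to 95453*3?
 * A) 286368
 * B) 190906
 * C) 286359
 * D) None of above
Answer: C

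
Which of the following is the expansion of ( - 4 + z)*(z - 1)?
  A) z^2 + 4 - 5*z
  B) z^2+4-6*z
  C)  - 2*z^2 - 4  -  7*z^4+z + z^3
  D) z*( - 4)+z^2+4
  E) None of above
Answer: A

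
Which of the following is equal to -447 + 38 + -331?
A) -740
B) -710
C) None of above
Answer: A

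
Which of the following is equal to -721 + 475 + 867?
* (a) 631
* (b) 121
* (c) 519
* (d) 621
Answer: d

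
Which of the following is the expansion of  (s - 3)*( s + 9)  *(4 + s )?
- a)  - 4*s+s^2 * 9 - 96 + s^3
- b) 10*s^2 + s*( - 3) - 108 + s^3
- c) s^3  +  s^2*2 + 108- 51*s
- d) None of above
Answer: b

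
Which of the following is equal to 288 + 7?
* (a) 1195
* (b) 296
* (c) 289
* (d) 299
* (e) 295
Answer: e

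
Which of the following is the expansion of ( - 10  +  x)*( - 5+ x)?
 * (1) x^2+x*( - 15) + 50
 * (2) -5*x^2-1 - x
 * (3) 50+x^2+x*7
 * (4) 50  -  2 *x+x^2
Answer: 1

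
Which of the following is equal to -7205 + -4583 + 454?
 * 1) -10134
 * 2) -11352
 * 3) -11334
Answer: 3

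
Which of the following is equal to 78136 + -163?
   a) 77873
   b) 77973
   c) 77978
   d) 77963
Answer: b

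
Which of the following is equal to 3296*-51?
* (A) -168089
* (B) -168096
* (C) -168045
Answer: B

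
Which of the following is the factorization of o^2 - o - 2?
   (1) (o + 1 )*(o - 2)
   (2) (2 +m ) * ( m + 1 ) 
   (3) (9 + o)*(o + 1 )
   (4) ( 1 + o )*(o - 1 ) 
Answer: 1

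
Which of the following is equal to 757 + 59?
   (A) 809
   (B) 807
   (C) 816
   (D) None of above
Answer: C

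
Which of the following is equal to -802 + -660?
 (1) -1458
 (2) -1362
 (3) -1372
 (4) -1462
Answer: 4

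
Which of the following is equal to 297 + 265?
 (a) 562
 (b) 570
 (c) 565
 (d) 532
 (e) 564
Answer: a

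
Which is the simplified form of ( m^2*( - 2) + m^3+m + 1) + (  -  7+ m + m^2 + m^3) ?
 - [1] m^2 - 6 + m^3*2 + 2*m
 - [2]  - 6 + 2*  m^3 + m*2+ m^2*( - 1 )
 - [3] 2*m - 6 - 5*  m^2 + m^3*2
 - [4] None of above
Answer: 2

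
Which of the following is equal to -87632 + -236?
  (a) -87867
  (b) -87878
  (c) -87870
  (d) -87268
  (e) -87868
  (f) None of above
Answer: e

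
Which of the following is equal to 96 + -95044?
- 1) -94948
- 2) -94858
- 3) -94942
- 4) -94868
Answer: 1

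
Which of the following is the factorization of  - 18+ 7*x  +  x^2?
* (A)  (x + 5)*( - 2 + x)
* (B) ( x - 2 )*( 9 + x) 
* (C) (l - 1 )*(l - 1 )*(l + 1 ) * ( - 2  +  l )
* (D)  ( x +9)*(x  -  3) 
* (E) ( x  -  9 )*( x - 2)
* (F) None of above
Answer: B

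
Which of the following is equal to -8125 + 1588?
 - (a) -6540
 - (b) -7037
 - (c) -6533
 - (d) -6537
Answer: d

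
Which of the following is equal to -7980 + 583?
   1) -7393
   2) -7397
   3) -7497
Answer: 2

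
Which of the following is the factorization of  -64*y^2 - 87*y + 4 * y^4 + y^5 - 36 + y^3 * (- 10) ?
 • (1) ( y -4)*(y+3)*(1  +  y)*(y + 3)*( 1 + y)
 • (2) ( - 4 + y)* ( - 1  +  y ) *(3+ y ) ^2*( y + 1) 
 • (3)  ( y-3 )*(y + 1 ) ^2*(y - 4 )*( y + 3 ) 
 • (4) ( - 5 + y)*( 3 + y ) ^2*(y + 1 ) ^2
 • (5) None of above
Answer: 1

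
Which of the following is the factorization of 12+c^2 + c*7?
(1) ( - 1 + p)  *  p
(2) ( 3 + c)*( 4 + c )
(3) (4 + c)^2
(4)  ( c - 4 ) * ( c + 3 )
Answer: 2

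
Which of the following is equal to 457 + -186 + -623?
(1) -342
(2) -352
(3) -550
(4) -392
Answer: 2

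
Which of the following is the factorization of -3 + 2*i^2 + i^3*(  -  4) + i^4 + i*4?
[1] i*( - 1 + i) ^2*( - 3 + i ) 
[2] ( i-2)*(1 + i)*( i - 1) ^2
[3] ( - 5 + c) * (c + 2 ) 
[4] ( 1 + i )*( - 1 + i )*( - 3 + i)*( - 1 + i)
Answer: 4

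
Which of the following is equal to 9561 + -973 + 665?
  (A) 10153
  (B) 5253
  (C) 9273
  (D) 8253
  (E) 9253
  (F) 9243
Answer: E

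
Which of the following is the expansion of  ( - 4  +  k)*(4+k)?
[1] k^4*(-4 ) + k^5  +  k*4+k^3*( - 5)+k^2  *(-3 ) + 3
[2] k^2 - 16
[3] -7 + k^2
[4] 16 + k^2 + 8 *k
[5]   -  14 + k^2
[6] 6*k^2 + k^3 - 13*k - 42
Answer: 2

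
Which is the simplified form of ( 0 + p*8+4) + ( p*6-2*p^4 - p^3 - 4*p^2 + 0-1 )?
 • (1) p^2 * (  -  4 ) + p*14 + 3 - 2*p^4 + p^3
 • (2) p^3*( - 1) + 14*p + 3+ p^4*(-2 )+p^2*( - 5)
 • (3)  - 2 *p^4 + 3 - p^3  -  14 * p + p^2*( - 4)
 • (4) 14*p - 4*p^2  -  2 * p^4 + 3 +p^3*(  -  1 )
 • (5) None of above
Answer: 4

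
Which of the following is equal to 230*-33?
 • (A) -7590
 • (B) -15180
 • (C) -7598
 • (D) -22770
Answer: A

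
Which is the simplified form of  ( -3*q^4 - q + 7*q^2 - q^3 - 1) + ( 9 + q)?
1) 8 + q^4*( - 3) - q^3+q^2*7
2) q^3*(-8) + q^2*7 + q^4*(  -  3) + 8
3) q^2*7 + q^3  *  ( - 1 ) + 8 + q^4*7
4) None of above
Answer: 1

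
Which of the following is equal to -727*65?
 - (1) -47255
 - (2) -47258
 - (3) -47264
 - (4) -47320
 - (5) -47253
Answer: 1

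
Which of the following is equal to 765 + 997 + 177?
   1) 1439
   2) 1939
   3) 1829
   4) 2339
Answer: 2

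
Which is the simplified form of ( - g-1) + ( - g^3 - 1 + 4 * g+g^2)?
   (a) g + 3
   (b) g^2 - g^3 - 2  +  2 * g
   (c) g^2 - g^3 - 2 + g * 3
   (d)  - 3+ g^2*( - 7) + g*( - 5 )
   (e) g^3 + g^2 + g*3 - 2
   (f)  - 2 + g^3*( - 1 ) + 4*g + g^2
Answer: c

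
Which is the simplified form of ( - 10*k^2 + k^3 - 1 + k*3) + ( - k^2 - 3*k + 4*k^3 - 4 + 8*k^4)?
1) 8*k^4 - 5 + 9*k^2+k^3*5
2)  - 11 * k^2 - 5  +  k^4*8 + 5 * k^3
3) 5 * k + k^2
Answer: 2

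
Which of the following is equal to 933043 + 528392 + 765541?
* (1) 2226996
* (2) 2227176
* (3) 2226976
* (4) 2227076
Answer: 3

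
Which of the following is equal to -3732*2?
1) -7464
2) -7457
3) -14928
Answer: 1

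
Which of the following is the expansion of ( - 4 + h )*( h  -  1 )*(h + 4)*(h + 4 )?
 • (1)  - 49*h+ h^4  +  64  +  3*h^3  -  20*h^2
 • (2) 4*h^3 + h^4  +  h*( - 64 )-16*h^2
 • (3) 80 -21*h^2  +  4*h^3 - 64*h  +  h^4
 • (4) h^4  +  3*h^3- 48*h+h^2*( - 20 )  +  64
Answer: 4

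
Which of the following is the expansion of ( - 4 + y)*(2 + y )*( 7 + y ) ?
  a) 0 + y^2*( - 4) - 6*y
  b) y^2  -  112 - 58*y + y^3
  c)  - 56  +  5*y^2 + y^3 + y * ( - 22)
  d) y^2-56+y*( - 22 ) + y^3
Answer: c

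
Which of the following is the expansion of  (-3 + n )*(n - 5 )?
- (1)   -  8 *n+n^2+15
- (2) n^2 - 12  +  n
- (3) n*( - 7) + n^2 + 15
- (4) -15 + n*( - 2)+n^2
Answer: 1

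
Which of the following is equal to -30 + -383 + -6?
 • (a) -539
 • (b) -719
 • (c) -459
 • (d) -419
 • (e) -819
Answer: d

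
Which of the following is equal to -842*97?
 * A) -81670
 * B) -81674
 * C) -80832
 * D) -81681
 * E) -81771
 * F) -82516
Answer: B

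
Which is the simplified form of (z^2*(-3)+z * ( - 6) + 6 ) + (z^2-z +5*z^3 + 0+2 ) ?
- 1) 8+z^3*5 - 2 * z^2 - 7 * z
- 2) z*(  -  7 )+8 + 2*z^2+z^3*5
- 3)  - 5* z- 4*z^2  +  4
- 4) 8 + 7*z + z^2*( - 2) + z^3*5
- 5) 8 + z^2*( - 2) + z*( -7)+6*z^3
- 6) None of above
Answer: 1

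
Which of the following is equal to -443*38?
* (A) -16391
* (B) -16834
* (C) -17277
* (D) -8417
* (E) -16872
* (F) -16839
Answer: B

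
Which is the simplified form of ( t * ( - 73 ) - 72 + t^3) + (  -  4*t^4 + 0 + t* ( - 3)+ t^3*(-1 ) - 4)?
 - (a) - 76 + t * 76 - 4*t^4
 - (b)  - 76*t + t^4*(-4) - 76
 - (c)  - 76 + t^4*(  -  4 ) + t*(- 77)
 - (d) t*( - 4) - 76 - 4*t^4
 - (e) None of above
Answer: b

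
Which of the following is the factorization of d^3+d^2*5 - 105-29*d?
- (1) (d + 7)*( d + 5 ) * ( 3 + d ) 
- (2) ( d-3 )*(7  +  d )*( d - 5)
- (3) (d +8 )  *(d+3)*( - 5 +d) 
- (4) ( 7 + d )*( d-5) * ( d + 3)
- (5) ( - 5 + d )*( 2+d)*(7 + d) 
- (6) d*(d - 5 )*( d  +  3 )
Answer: 4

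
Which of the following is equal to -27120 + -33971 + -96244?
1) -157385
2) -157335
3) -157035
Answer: 2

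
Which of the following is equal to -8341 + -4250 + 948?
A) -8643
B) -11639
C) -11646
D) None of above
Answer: D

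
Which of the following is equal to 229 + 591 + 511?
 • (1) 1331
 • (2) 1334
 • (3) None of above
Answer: 1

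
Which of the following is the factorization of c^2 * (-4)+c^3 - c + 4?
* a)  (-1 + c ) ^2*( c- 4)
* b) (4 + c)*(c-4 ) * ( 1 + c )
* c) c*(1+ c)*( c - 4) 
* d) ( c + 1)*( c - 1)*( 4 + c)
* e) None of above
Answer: e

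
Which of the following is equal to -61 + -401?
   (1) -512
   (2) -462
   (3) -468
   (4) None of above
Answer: 2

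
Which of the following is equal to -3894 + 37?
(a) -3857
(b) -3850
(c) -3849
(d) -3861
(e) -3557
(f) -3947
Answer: a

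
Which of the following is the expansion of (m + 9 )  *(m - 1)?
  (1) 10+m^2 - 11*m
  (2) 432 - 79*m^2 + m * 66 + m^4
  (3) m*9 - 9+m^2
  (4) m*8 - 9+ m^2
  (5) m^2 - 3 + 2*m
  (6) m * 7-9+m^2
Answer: 4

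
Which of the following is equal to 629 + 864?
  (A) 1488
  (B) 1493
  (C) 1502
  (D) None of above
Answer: B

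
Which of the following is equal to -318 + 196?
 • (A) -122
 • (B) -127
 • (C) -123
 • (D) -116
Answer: A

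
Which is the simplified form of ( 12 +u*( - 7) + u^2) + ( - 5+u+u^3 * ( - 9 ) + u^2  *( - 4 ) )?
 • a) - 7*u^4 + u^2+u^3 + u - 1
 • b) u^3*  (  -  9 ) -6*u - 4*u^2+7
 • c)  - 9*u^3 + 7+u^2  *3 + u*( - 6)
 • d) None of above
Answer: d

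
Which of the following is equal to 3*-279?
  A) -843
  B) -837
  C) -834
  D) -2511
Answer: B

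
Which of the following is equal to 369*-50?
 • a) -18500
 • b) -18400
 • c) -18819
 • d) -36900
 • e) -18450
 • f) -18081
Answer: e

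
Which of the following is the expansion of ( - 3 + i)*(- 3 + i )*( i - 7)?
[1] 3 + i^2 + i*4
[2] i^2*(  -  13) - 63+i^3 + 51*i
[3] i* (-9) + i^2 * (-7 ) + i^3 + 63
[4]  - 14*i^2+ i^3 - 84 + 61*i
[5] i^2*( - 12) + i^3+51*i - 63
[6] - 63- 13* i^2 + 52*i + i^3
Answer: 2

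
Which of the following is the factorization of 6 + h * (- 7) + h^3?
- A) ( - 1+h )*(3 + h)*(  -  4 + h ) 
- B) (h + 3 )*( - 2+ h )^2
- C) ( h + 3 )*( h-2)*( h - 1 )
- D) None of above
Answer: C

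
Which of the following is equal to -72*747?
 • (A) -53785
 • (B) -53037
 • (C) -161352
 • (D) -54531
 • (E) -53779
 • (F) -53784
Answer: F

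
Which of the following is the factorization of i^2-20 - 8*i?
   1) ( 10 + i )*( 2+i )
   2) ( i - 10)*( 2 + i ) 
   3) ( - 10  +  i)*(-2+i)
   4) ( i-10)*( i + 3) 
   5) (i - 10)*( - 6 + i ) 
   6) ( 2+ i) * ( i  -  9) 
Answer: 2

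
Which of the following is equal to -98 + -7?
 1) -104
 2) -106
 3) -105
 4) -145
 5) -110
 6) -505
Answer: 3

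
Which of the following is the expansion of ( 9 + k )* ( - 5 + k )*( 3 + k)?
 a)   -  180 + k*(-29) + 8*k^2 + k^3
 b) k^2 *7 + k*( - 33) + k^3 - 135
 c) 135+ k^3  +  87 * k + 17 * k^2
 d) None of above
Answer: b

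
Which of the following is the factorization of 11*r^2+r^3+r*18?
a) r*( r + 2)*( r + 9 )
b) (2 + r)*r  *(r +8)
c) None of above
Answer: a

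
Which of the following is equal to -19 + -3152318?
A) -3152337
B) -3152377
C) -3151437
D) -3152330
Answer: A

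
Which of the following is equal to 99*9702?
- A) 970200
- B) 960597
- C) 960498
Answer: C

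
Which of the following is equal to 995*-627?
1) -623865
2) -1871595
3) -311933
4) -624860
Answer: 1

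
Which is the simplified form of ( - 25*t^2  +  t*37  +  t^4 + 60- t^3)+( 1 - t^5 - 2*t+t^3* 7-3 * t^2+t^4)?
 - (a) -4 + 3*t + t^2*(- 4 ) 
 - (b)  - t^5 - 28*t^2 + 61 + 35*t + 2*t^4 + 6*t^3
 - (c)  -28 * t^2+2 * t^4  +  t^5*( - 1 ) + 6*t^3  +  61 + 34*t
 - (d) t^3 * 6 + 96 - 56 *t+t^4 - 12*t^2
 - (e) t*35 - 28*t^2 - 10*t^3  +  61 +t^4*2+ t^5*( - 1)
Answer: b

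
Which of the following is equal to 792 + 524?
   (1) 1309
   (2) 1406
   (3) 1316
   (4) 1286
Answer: 3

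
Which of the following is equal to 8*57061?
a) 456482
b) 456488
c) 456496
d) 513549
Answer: b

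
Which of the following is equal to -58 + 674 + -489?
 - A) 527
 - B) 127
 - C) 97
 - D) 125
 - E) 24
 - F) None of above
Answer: B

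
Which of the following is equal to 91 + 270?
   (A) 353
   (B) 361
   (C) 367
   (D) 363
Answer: B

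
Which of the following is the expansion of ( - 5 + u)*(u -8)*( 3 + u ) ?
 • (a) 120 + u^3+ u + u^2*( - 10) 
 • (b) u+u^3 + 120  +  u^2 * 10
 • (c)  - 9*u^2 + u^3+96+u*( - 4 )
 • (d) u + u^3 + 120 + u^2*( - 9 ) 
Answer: a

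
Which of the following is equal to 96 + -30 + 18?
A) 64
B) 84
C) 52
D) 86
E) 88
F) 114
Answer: B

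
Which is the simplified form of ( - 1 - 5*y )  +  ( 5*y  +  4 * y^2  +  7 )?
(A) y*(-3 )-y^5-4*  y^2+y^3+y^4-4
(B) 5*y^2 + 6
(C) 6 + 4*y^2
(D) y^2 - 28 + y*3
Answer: C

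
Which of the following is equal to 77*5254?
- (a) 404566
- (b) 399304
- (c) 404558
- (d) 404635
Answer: c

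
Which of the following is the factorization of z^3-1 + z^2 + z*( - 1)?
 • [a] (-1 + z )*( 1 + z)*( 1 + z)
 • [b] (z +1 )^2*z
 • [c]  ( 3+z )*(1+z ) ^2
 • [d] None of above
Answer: a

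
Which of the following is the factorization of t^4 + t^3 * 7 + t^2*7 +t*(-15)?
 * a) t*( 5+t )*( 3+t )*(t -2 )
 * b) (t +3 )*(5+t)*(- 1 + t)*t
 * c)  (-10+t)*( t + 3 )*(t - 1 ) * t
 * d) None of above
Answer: b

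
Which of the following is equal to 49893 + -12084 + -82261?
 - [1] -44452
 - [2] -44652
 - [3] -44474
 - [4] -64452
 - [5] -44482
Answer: 1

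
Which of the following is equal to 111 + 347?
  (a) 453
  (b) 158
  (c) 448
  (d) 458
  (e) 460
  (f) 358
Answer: d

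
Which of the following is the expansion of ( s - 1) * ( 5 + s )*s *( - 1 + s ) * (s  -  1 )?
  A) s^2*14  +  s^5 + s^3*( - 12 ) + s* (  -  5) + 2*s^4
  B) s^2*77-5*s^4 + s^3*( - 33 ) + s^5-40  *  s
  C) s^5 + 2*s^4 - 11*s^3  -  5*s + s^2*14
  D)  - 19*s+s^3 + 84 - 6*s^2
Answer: A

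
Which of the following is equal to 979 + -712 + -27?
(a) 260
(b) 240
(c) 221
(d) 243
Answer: b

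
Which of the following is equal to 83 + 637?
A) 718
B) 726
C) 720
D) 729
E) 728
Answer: C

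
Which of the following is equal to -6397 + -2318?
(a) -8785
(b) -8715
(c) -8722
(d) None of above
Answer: b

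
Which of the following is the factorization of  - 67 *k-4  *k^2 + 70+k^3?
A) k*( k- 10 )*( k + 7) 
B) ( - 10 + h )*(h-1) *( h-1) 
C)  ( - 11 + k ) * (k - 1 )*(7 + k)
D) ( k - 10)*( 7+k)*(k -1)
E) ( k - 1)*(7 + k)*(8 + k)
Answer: D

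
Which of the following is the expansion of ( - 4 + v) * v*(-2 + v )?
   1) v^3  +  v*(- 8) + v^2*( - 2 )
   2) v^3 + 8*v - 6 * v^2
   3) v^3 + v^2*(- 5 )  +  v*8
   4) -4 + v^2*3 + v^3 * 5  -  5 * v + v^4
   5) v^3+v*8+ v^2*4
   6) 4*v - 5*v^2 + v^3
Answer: 2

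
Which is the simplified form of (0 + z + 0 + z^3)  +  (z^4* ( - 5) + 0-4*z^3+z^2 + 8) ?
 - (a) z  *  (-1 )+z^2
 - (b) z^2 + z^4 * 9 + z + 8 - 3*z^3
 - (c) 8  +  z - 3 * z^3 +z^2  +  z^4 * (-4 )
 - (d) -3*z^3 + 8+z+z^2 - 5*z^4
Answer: d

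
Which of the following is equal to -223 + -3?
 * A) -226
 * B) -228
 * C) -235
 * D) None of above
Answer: A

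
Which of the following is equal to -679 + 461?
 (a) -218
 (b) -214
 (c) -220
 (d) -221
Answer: a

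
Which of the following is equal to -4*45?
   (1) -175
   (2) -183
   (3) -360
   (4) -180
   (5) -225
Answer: 4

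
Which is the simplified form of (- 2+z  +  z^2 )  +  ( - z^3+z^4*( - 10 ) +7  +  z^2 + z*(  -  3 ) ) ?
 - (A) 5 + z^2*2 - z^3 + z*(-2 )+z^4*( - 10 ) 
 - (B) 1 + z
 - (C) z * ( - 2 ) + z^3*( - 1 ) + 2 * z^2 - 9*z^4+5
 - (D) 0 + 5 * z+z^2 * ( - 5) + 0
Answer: A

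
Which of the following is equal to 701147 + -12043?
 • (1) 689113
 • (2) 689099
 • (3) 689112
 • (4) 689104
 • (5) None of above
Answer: 4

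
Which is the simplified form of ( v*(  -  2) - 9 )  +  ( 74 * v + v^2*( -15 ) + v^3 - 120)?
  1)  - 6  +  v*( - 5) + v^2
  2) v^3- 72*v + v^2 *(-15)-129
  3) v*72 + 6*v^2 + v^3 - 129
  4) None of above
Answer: 4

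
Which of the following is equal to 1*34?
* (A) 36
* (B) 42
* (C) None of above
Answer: C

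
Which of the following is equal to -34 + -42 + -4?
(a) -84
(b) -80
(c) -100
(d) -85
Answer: b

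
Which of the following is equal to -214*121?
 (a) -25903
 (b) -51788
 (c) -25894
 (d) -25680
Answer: c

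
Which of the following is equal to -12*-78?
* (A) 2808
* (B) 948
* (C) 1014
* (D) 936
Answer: D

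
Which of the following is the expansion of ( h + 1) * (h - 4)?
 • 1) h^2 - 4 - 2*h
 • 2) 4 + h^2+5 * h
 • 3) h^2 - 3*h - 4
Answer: 3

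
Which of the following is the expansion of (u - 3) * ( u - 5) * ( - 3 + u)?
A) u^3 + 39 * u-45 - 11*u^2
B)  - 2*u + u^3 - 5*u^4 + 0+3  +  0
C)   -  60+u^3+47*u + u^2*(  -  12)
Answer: A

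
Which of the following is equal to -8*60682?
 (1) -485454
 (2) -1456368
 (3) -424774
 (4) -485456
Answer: 4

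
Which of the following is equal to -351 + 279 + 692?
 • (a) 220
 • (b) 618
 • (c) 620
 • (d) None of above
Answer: c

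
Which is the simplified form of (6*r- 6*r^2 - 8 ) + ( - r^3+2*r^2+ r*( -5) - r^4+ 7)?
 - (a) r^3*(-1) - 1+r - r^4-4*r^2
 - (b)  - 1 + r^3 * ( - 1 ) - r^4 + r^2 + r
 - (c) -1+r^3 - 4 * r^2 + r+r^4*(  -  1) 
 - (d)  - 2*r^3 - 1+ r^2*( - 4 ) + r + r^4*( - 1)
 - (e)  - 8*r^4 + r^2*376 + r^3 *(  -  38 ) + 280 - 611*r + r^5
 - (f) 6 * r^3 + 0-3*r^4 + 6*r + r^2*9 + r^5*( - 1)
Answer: a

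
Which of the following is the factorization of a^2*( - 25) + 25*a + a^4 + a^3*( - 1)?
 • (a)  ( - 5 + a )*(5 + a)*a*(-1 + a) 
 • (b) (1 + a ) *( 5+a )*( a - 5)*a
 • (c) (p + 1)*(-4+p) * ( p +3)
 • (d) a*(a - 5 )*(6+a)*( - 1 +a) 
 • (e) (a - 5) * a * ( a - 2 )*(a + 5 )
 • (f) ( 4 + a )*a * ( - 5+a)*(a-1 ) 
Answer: a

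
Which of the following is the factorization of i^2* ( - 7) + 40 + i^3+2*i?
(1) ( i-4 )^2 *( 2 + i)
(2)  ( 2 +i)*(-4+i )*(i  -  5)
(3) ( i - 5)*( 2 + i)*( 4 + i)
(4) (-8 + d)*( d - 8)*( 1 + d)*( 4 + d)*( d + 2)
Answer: 2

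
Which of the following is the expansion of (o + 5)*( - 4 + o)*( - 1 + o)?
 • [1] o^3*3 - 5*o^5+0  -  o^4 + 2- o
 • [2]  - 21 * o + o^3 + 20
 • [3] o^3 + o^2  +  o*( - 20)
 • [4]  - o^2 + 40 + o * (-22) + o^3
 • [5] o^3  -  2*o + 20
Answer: 2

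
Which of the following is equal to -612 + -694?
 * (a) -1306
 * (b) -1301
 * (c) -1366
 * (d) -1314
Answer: a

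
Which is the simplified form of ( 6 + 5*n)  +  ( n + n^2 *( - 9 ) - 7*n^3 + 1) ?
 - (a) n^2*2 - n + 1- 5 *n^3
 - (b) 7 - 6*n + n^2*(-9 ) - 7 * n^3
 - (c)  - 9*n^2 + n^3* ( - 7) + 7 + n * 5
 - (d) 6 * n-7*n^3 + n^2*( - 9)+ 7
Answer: d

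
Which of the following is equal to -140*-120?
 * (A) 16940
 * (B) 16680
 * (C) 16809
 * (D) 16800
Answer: D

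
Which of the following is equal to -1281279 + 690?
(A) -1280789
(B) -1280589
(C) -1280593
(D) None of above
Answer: B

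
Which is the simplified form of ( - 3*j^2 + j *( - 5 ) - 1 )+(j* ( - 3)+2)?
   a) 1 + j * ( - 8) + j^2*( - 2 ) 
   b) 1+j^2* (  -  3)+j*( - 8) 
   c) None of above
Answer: b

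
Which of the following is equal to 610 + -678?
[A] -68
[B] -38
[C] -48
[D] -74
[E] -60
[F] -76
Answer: A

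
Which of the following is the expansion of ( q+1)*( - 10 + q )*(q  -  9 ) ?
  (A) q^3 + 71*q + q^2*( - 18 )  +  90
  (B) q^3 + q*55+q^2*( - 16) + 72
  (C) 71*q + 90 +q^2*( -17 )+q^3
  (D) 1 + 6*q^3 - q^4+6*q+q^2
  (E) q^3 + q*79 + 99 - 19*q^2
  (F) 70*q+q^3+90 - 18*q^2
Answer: A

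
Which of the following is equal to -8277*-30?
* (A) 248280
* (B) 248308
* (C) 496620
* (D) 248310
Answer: D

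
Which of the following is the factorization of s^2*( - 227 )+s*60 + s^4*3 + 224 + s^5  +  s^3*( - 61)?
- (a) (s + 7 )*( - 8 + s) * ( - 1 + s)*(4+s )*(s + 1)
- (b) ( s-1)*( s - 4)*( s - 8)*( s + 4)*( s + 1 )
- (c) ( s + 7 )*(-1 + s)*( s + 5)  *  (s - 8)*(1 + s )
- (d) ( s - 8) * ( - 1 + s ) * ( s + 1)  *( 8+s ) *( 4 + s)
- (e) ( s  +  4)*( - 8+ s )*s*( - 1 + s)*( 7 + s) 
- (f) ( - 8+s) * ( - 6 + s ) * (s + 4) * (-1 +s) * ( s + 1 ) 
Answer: a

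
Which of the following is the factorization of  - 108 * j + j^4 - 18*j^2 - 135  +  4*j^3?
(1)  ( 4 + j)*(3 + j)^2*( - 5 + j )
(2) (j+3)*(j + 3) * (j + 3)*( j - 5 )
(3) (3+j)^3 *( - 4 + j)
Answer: 2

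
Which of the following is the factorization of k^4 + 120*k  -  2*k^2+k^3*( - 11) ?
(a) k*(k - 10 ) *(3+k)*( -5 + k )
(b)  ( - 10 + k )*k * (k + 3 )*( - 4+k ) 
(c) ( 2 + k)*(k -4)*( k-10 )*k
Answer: b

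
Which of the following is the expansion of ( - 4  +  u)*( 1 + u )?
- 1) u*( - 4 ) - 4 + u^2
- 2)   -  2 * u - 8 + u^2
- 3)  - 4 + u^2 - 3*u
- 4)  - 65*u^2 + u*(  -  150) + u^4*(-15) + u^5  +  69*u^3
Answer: 3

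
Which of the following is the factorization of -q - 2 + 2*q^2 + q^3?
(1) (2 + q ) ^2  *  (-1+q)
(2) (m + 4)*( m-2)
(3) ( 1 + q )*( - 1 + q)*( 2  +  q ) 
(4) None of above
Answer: 3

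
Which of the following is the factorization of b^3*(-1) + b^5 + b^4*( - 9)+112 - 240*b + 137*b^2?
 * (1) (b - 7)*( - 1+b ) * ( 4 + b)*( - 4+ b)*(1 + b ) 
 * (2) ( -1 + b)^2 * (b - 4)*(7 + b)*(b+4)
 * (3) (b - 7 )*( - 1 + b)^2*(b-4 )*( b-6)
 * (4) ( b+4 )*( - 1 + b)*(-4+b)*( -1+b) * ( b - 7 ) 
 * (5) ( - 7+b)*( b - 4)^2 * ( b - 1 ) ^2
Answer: 4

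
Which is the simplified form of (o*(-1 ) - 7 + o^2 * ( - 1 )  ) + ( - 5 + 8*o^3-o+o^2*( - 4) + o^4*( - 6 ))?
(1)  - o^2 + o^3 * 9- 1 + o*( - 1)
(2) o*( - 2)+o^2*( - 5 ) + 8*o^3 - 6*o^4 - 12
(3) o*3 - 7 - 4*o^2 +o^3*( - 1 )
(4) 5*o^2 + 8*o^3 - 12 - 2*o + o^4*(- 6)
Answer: 2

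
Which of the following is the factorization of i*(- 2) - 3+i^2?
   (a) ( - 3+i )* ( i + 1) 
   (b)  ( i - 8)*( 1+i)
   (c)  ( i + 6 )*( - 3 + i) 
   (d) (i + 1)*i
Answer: a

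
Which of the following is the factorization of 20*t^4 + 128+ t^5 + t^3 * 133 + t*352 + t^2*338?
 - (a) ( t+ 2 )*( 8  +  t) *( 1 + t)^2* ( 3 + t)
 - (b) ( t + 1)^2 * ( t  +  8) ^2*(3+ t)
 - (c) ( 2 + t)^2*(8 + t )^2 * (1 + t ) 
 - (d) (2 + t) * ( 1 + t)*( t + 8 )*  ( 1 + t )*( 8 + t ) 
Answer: d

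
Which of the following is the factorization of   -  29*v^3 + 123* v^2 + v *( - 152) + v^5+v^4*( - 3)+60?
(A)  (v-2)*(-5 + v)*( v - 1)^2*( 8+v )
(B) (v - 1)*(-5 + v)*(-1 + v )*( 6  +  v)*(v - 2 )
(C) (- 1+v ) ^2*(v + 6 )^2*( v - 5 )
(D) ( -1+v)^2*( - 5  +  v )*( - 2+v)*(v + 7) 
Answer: B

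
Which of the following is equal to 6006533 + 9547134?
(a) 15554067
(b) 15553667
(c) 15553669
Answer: b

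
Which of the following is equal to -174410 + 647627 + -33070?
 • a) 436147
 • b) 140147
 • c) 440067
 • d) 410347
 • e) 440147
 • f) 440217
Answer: e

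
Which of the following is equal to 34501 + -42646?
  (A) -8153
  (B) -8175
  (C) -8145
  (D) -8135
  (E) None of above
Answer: C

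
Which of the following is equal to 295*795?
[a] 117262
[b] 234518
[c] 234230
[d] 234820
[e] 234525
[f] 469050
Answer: e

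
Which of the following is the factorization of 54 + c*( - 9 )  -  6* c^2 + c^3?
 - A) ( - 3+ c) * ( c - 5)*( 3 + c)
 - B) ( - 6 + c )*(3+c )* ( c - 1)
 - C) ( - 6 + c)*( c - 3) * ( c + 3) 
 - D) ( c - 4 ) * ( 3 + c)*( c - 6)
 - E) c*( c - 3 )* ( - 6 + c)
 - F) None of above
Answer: C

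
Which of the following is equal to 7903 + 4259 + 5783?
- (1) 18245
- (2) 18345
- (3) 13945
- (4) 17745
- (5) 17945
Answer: 5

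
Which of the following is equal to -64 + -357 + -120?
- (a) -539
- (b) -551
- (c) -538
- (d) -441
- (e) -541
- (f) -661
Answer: e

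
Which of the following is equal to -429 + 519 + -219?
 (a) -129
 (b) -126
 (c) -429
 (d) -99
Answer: a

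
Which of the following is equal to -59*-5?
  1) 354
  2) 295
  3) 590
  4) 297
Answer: 2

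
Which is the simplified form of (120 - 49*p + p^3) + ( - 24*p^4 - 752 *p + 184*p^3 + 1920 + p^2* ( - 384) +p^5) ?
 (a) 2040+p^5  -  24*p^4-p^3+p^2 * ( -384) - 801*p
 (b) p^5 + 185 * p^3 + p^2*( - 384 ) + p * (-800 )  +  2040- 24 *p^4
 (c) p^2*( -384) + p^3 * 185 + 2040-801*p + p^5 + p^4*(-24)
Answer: c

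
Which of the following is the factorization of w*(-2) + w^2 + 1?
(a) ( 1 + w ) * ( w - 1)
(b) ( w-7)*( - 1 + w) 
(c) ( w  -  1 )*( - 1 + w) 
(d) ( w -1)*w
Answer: c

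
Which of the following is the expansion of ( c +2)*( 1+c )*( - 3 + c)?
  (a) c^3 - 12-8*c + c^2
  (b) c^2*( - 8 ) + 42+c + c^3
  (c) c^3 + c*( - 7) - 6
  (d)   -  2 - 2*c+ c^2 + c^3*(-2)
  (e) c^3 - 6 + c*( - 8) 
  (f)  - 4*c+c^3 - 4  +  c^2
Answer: c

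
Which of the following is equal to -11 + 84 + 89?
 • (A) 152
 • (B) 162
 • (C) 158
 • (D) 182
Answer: B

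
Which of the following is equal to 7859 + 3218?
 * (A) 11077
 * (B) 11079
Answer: A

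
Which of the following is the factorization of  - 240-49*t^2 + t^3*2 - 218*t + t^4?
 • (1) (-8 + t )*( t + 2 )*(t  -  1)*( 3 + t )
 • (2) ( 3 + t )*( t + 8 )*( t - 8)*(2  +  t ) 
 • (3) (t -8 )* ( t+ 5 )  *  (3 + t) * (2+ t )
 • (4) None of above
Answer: 3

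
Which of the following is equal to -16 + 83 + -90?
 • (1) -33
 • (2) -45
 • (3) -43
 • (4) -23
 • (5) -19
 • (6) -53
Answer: 4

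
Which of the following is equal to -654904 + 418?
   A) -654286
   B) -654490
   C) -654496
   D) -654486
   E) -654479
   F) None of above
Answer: D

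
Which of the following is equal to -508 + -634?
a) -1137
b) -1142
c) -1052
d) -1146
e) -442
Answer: b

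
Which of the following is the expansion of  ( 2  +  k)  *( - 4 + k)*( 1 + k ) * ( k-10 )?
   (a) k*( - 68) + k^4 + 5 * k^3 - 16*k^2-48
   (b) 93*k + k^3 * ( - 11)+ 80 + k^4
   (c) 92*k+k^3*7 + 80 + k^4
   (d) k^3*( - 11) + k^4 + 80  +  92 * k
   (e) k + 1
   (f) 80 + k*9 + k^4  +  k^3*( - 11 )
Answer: d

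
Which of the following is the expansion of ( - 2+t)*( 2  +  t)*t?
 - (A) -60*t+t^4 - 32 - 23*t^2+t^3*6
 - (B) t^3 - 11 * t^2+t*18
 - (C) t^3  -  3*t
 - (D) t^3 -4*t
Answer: D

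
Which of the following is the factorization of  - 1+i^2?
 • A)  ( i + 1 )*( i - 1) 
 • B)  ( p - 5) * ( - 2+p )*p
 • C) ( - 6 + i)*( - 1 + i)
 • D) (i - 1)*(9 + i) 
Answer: A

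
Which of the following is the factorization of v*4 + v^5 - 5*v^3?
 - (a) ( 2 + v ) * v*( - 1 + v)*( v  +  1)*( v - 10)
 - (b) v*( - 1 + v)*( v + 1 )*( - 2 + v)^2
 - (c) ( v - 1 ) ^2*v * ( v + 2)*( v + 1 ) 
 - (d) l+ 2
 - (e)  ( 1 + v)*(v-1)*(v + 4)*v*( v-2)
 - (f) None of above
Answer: f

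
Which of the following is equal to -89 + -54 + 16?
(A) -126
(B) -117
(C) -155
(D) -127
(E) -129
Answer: D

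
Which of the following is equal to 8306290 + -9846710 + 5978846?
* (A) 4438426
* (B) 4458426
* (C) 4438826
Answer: A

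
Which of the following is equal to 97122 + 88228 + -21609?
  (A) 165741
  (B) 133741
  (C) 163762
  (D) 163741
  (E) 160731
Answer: D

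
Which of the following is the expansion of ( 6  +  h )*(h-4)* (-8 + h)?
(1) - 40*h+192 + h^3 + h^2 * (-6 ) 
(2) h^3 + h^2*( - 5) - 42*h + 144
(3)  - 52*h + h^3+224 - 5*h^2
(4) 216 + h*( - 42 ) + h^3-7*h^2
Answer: 1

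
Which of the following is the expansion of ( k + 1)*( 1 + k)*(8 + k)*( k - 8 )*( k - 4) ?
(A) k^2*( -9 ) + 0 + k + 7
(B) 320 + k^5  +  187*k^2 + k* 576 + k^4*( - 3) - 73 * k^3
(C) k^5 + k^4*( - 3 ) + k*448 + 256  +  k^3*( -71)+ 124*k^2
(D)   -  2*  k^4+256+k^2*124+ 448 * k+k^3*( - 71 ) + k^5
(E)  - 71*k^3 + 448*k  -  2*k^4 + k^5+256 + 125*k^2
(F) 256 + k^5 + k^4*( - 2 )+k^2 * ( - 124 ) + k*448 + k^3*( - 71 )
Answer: D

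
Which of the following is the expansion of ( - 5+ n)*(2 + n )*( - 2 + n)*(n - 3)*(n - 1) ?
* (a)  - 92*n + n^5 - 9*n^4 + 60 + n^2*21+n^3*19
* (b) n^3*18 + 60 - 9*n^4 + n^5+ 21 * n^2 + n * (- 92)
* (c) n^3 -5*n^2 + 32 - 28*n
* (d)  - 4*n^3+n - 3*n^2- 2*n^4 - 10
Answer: a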